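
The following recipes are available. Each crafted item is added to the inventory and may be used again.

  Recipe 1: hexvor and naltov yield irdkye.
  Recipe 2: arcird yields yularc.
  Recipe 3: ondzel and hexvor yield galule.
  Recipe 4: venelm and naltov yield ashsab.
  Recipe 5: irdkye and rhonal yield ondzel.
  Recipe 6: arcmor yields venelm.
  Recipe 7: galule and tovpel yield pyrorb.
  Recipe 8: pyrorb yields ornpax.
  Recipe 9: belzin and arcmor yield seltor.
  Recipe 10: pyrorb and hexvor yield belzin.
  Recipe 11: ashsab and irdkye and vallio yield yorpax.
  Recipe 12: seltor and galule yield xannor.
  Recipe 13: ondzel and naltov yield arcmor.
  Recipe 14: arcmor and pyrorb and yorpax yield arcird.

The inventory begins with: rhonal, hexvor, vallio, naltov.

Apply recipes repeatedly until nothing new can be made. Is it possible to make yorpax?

Using Recipe 1, hexvor and naltov make irdkye.
irdkye and rhonal → ondzel (Recipe 5).
Using Recipe 13, ondzel and naltov make arcmor.
Using Recipe 6, arcmor makes venelm.
Using Recipe 4, venelm and naltov make ashsab.
ashsab and irdkye and vallio → yorpax (Recipe 11).

Yes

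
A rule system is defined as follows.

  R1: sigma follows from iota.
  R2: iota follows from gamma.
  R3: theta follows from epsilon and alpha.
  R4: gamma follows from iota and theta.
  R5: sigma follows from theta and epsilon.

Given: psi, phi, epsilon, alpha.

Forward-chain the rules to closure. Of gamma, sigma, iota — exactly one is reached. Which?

From epsilon and alpha, R3 gives theta.
theta and epsilon hold, so sigma follows (R5).
iota would need gamma (R2), but gamma is never established. gamma would need iota and theta (R4), but iota is never established.

sigma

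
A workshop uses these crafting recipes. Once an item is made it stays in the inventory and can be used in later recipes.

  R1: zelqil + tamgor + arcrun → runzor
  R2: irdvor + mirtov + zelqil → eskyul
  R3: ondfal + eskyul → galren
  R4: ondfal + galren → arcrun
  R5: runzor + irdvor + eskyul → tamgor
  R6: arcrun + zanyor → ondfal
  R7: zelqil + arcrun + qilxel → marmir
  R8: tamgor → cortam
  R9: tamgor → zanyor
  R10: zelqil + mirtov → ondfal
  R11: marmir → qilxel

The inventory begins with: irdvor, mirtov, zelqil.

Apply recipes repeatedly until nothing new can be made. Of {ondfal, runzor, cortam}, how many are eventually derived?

Using R10, zelqil and mirtov make ondfal.
ondfal: reached.
runzor would need zelqil, tamgor, and arcrun (R1), but tamgor is never obtained.
cortam would need tamgor (R8), but tamgor is never obtained.
Reached: ondfal — 1 of the 3.

1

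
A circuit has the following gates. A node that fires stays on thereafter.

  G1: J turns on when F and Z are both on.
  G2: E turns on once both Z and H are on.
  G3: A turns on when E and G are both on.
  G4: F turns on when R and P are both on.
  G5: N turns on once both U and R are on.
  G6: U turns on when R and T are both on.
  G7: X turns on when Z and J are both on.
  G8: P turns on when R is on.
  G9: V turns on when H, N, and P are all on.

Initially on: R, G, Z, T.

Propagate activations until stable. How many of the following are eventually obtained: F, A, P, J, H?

R is on, so P turns on (G8).
G4: R and P on → F on.
G1: F and Z on → J on.
F: reached.
A would need E and G (G3), but E never turns on.
P: reached.
J: reached.
No rule produces H, and it is not given.
Reached: F, P, and J — 3 of the 5.

3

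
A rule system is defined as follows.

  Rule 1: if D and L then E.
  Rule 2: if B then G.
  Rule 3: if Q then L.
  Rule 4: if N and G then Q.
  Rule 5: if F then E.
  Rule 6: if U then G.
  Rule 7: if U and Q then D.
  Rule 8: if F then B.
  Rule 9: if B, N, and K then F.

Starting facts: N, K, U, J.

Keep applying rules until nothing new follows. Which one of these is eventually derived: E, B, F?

E

From U, Rule 6 gives G.
N and G hold, so Q follows (Rule 4).
U and Q hold, so D follows (Rule 7).
Q holds, so L follows (Rule 3).
From D and L, Rule 1 gives E.
F would need B, N, and K (Rule 9), but B is never established. B would need F (Rule 8), but F is never established.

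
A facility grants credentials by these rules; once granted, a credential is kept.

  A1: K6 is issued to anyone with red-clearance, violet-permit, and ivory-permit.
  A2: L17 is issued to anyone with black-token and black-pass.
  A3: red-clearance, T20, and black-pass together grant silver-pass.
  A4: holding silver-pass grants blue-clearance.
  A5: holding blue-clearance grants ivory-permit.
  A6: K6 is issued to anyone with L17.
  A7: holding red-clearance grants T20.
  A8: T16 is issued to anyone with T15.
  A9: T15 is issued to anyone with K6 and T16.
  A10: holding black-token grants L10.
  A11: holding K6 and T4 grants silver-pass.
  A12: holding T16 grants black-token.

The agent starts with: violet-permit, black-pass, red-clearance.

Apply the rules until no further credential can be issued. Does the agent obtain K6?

Holding red-clearance grants T20 (A7).
Holding red-clearance, T20, and black-pass grants silver-pass (A3).
Holding silver-pass grants blue-clearance (A4).
Holding blue-clearance grants ivory-permit (A5).
Holding red-clearance, violet-permit, and ivory-permit grants K6 (A1).

Yes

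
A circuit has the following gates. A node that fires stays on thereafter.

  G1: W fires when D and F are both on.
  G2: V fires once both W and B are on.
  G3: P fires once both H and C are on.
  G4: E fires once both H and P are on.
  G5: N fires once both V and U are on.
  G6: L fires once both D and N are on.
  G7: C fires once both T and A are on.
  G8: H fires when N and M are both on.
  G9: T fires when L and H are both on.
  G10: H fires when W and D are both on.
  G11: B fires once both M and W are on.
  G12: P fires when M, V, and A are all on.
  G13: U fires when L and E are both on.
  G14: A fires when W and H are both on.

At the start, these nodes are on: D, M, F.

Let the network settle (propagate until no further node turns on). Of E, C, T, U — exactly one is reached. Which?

E

D and F are on, so W fires (G1).
G10: W and D on → H on.
G11: M and W on → B on.
G14: W and H on → A on.
G2: W and B on → V on.
G12: M, V, and A on → P on.
H and P are on, so E fires (G4).
C would need T and A (G7), but T never turns on. U would need L and E (G13), but L never turns on. T would need L and H (G9), but L never turns on.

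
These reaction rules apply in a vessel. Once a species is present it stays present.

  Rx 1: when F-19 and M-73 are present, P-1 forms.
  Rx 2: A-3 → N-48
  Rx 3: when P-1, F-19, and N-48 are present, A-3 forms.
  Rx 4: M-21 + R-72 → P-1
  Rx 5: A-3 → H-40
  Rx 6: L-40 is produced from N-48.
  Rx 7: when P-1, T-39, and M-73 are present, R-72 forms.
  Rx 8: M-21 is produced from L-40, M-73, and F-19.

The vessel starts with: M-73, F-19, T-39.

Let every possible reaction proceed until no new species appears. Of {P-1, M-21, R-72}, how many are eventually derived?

F-19 and M-73 present → P-1 forms (Rx 1).
P-1, T-39, and M-73 present → R-72 forms (Rx 7).
P-1: reached.
M-21 would need L-40, M-73, and F-19 (Rx 8), but L-40 never forms.
R-72: reached.
Reached: P-1 and R-72 — 2 of the 3.

2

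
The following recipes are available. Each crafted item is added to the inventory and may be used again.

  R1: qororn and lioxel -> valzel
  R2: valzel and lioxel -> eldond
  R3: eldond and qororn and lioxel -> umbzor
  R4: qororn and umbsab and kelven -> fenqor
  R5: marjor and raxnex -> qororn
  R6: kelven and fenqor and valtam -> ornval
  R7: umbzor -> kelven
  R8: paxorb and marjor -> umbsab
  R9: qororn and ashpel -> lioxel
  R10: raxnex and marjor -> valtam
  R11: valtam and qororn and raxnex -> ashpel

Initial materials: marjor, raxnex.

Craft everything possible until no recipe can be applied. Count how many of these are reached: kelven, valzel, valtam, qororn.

4

marjor and raxnex -> qororn (R5).
Using R10, raxnex and marjor make valtam.
Using R11, valtam, qororn, and raxnex make ashpel.
Using R9, qororn and ashpel make lioxel.
qororn and lioxel -> valzel (R1).
valzel and lioxel -> eldond (R2).
Using R3, eldond, qororn, and lioxel make umbzor.
Using R7, umbzor makes kelven.
kelven: reached.
valzel: reached.
valtam: reached.
qororn: reached.
All 4 are reached.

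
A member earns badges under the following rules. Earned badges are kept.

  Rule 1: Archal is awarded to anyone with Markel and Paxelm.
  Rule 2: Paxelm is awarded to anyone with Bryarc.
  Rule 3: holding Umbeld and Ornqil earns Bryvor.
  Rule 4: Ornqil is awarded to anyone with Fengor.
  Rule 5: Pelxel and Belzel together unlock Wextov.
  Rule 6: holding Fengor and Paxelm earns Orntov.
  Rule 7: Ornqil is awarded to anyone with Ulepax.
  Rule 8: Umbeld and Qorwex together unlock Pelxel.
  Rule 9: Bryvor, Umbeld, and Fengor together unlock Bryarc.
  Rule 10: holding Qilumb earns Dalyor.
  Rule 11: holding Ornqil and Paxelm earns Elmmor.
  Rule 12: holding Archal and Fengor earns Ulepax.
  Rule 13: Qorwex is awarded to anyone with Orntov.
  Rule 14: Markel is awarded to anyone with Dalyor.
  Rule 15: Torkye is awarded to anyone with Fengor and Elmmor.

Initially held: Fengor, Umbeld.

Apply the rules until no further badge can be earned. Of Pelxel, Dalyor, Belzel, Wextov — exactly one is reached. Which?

With Fengor, Ornqil is earned (Rule 4).
With Umbeld and Ornqil, Bryvor is earned (Rule 3).
With Bryvor, Umbeld, and Fengor, Bryarc is earned (Rule 9).
With Bryarc, Paxelm is earned (Rule 2).
With Fengor and Paxelm, Orntov is earned (Rule 6).
With Orntov, Qorwex is earned (Rule 13).
With Umbeld and Qorwex, Pelxel is earned (Rule 8).
Dalyor would need Qilumb (Rule 10), but Qilumb is never earned. No rule produces Belzel, and it is not given. Wextov would need Pelxel and Belzel (Rule 5), but Belzel is never earned.

Pelxel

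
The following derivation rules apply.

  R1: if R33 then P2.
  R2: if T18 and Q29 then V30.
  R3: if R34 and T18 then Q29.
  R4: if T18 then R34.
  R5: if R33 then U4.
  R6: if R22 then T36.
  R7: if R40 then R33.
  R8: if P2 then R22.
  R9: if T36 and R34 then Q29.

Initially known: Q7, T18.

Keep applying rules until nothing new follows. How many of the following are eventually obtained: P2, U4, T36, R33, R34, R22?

1

From T18, R4 gives R34.
P2 would need R33 (R1), but R33 is never established.
U4 would need R33 (R5), but R33 is never established.
T36 would need R22 (R6), but R22 is never established.
R33 would need R40 (R7), but R40 is never established.
R34: reached.
R22 would need P2 (R8), but P2 is never established.
Reached: R34 — 1 of the 6.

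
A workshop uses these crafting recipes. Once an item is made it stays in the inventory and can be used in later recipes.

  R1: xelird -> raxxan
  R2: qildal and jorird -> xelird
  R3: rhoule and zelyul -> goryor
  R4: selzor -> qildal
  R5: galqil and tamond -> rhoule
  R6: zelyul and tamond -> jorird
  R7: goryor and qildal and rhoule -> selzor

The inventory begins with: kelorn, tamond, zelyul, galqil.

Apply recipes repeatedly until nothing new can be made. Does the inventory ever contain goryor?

Yes

Using R5, galqil and tamond make rhoule.
rhoule and zelyul -> goryor (R3).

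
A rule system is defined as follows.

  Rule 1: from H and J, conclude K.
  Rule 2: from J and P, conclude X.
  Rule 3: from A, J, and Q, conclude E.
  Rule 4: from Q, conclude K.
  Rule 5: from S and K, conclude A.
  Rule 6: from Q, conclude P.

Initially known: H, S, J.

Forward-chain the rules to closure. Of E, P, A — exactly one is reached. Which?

From H and J, Rule 1 gives K.
S and K hold, so A follows (Rule 5).
P would need Q (Rule 6), but Q is never established. E would need A, J, and Q (Rule 3), but Q is never established.

A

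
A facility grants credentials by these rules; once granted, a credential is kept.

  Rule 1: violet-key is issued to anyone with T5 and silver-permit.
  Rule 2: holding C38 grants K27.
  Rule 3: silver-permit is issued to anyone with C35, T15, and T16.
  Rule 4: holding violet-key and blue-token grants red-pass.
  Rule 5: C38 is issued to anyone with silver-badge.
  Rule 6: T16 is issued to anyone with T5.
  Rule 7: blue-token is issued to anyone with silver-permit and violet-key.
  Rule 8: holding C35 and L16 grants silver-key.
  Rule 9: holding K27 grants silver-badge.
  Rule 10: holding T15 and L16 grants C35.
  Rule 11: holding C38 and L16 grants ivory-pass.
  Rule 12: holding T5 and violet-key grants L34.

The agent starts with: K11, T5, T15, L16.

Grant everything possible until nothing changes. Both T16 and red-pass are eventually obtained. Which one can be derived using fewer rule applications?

T16: Holding T5 grants T16 (Rule 6). [1 rule application]
red-pass: Holding T15 and L16 grants C35 (Rule 10). Holding T5 grants T16 (Rule 6). Holding C35, T15, and T16 grants silver-permit (Rule 3). Holding T5 and silver-permit grants violet-key (Rule 1). Holding silver-permit and violet-key grants blue-token (Rule 7). Holding violet-key and blue-token grants red-pass (Rule 4). [6 rule applications]
T16 needs fewer.

T16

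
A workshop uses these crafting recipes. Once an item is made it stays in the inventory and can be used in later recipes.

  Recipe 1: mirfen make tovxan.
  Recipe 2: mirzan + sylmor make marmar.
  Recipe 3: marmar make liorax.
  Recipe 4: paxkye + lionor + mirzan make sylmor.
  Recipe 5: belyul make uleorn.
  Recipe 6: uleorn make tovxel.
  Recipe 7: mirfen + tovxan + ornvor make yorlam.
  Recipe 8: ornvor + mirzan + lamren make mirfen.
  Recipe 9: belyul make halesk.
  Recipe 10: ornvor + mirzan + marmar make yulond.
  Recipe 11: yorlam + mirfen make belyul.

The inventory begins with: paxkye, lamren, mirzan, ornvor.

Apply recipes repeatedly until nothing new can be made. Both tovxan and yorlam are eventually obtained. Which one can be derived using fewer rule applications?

tovxan

tovxan: ornvor + mirzan + lamren → mirfen (Recipe 8). Using Recipe 1, mirfen makes tovxan. [2 rule applications]
yorlam: Using Recipe 8, ornvor, mirzan, and lamren make mirfen. mirfen → tovxan (Recipe 1). mirfen + tovxan + ornvor → yorlam (Recipe 7). [3 rule applications]
tovxan needs fewer.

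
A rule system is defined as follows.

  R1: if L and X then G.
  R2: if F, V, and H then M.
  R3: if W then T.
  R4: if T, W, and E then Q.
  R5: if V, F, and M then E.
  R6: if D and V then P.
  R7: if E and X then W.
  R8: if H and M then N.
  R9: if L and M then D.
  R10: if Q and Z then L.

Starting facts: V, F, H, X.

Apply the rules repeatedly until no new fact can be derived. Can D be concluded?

No

D would need L and M (R9), but L is never established.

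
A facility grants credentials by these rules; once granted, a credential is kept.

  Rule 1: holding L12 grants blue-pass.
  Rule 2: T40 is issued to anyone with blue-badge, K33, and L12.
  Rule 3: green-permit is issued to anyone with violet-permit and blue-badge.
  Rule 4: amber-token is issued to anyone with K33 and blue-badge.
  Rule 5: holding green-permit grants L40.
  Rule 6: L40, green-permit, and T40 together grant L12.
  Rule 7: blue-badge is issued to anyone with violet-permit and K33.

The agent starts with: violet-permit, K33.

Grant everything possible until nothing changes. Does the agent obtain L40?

Holding violet-permit and K33 grants blue-badge (Rule 7).
Holding violet-permit and blue-badge grants green-permit (Rule 3).
Holding green-permit grants L40 (Rule 5).

Yes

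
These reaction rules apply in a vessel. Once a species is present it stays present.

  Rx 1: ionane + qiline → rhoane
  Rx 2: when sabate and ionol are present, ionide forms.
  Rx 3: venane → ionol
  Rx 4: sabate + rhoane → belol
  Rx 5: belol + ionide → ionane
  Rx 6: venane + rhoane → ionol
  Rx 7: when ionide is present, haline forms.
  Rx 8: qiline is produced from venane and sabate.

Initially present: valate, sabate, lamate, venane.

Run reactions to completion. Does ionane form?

ionane would need belol and ionide (Rx 5), but belol never forms.

No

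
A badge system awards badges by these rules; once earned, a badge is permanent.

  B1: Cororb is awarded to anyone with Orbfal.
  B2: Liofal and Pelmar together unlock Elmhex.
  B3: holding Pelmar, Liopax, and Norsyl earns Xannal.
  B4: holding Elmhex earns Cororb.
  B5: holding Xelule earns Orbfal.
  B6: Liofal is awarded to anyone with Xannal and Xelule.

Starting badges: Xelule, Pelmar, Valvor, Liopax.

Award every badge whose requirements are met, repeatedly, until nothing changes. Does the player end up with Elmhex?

No

Elmhex would need Liofal and Pelmar (B2), but Liofal is never earned.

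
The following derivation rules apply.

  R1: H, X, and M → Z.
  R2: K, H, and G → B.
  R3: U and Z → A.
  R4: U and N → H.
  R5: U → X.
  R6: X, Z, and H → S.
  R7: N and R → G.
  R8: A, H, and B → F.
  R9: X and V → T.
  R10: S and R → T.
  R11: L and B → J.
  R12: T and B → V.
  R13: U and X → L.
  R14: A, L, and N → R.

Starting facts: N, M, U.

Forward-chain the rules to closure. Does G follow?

From U and N, R4 gives H.
From U, R5 gives X.
From H, X, and M, R1 gives Z.
From U and X, R13 gives L.
From U and Z, R3 gives A.
A, L, and N hold, so R follows (R14).
From N and R, R7 gives G.

Yes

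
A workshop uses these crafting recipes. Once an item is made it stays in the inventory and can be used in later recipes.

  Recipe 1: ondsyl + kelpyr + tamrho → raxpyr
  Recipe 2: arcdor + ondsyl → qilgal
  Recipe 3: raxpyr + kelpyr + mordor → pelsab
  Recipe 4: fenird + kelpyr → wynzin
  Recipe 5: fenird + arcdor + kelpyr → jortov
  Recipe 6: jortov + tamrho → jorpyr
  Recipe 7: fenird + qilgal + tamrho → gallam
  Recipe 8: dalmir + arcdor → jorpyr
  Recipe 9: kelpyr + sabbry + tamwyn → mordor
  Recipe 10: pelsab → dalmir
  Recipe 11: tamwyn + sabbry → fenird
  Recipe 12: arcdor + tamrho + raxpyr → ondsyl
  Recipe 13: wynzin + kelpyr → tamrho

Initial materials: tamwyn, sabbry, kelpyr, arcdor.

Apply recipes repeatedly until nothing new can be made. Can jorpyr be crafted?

Using Recipe 11, tamwyn and sabbry make fenird.
Using Recipe 4, fenird and kelpyr make wynzin.
Using Recipe 5, fenird, arcdor, and kelpyr make jortov.
wynzin + kelpyr → tamrho (Recipe 13).
Using Recipe 6, jortov and tamrho make jorpyr.

Yes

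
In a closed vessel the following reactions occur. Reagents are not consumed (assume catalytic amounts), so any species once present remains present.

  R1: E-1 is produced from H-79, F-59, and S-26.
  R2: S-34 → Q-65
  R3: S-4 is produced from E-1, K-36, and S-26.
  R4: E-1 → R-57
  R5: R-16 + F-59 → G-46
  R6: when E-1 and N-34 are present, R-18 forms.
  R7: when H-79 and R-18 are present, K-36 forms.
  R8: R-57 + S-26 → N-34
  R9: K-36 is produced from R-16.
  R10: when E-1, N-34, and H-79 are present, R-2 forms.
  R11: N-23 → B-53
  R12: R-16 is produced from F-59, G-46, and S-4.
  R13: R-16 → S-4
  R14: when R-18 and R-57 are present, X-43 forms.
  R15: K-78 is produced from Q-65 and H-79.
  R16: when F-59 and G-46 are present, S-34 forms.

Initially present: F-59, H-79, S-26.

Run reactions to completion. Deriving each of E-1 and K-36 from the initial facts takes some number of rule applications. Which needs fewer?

E-1: H-79, F-59, and S-26 present → E-1 forms (R1). [1 rule application]
K-36: H-79, F-59, and S-26 present → E-1 forms (R1). E-1 present → R-57 forms (R4). R-57 and S-26 present → N-34 forms (R8). E-1 and N-34 present → R-18 forms (R6). H-79 and R-18 present → K-36 forms (R7). [5 rule applications]
E-1 needs fewer.

E-1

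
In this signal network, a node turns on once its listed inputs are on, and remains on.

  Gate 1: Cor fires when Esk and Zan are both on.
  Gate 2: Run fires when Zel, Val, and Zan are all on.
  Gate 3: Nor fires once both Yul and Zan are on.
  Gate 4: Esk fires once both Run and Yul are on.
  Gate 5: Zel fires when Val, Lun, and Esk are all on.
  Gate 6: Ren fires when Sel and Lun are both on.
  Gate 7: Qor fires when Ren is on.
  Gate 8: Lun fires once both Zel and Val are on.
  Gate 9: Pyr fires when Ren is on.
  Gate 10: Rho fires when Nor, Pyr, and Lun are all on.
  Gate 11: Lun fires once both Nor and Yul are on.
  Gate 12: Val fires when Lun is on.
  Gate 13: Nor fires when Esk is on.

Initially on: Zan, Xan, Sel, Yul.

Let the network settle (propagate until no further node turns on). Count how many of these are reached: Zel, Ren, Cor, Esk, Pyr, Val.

Gate 3: Yul and Zan on → Nor on.
Gate 11: Nor and Yul on → Lun on.
Lun is on, so Val fires (Gate 12).
Sel and Lun are on, so Ren fires (Gate 6).
Gate 9: Ren on → Pyr on.
Zel would need Val, Lun, and Esk (Gate 5), but Esk never turns on.
Ren: reached.
Cor would need Esk and Zan (Gate 1), but Esk never turns on.
Esk would need Run and Yul (Gate 4), but Run never turns on.
Pyr: reached.
Val: reached.
Reached: Ren, Pyr, and Val — 3 of the 6.

3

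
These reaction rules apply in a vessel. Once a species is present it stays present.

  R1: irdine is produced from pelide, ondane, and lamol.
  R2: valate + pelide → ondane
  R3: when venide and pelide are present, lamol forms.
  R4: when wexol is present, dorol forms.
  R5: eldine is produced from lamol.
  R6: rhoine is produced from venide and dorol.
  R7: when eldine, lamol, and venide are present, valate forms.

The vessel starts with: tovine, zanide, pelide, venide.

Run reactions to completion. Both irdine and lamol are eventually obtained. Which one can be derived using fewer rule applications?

lamol: venide and pelide present → lamol forms (R3). [1 rule application]
irdine: venide and pelide present → lamol forms (R3). lamol present → eldine forms (R5). eldine, lamol, and venide present → valate forms (R7). valate and pelide present → ondane forms (R2). pelide, ondane, and lamol present → irdine forms (R1). [5 rule applications]
lamol needs fewer.

lamol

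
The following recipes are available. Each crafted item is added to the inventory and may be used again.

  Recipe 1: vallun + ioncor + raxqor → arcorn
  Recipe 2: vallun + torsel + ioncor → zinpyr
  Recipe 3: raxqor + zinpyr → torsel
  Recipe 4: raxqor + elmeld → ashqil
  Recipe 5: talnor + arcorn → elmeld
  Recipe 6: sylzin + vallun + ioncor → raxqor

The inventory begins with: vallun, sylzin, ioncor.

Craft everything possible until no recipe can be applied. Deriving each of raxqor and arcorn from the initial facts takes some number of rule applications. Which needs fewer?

raxqor

raxqor: sylzin + vallun + ioncor → raxqor (Recipe 6). [1 rule application]
arcorn: sylzin + vallun + ioncor → raxqor (Recipe 6). Using Recipe 1, vallun, ioncor, and raxqor make arcorn. [2 rule applications]
raxqor needs fewer.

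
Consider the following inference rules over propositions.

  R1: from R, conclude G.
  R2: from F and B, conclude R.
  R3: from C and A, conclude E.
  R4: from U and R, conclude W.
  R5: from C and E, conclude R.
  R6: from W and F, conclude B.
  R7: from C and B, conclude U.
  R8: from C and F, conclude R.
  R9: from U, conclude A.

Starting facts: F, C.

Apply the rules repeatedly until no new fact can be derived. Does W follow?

No

W would need U and R (R4), but U is never established.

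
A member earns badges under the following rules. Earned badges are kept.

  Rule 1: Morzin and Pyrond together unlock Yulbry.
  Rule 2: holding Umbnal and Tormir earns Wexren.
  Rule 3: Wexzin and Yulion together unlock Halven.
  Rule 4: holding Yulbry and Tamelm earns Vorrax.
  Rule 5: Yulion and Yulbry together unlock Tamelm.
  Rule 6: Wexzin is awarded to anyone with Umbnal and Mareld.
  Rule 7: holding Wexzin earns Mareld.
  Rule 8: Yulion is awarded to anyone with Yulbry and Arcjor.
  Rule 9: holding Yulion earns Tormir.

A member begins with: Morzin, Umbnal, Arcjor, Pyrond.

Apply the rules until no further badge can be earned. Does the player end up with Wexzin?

Wexzin would need Umbnal and Mareld (Rule 6), but Mareld is never earned.

No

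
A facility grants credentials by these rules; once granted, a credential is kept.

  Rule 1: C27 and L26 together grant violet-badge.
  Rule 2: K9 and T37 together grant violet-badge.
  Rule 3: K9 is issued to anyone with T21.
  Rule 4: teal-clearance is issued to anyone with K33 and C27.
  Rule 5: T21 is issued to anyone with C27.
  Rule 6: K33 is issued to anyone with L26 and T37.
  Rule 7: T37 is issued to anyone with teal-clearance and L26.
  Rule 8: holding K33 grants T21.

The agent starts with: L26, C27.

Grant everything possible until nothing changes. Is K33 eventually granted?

K33 would need L26 and T37 (Rule 6), but T37 is never granted.

No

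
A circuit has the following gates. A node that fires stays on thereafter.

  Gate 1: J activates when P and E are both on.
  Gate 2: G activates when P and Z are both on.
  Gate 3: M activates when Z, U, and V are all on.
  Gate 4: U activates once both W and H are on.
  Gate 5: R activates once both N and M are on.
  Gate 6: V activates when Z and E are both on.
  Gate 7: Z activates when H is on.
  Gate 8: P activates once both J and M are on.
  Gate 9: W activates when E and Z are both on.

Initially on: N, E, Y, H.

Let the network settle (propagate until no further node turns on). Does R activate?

Yes

Gate 7: H on → Z on.
Z and E are on, so V activates (Gate 6).
E and Z are on, so W activates (Gate 9).
W and H are on, so U activates (Gate 4).
Z, U, and V are on, so M activates (Gate 3).
N and M are on, so R activates (Gate 5).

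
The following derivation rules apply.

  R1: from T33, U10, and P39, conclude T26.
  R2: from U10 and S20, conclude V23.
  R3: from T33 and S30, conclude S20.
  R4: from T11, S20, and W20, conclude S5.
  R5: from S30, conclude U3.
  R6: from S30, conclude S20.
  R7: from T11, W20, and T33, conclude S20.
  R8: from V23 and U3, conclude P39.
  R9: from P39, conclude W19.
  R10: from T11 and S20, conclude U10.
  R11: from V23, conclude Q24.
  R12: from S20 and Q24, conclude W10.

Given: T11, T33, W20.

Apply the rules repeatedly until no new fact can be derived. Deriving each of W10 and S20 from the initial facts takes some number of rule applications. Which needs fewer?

S20: T11, W20, and T33 hold, so S20 follows (R7). [1 rule application]
W10: T11, W20, and T33 hold, so S20 follows (R7). From T11 and S20, R10 gives U10. U10 and S20 hold, so V23 follows (R2). V23 holds, so Q24 follows (R11). From S20 and Q24, R12 gives W10. [5 rule applications]
S20 needs fewer.

S20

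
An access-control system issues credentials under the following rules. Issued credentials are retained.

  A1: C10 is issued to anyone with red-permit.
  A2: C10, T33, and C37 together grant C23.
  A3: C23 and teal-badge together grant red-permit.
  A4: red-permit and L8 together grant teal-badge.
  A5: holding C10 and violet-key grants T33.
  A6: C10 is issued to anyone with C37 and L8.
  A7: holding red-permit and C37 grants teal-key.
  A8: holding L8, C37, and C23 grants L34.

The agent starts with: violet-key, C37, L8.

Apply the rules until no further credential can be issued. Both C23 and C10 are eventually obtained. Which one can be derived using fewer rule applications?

C10: Holding C37 and L8 grants C10 (A6). [1 rule application]
C23: Holding C37 and L8 grants C10 (A6). Holding C10 and violet-key grants T33 (A5). Holding C10, T33, and C37 grants C23 (A2). [3 rule applications]
C10 needs fewer.

C10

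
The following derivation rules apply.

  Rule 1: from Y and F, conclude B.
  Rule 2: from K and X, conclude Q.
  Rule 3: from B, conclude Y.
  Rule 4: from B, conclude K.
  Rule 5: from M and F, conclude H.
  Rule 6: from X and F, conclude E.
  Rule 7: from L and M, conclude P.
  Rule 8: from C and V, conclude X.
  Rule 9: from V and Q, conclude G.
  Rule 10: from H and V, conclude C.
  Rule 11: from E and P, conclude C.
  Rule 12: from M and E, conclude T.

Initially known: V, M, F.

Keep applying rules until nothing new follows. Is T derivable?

Yes

From M and F, Rule 5 gives H.
From H and V, Rule 10 gives C.
From C and V, Rule 8 gives X.
From X and F, Rule 6 gives E.
M and E hold, so T follows (Rule 12).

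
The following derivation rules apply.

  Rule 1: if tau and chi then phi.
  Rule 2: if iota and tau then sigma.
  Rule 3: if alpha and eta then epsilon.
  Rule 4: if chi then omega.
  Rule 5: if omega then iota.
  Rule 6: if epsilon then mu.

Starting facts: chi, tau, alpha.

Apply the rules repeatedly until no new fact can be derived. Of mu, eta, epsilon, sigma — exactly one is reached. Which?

sigma

From chi, Rule 4 gives omega.
omega holds, so iota follows (Rule 5).
From iota and tau, Rule 2 gives sigma.
epsilon would need alpha and eta (Rule 3), but eta is never established. mu would need epsilon (Rule 6), but epsilon is never established. No rule produces eta, and it is not given.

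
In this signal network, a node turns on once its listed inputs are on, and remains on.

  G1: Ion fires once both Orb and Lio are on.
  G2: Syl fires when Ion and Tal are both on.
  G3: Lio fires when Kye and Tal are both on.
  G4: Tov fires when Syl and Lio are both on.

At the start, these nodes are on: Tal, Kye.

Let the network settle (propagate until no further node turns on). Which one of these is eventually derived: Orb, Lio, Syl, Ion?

G3: Kye and Tal on → Lio on.
Ion would need Orb and Lio (G1), but Orb never turns on. No rule produces Orb, and it is not given. Syl would need Ion and Tal (G2), but Ion never turns on.

Lio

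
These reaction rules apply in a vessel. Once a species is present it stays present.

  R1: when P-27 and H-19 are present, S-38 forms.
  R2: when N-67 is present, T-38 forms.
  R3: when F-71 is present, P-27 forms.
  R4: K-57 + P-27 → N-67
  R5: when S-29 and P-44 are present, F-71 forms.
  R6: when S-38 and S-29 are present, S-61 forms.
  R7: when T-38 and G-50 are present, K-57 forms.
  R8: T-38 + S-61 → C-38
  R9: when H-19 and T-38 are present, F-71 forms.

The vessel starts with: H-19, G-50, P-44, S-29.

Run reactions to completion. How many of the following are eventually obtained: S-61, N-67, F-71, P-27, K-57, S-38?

4

S-29 and P-44 present → F-71 forms (R5).
F-71 present → P-27 forms (R3).
P-27 and H-19 present → S-38 forms (R1).
S-38 and S-29 present → S-61 forms (R6).
S-61: reached.
N-67 would need K-57 and P-27 (R4), but K-57 never forms.
F-71: reached.
P-27: reached.
K-57 would need T-38 and G-50 (R7), but T-38 never forms.
S-38: reached.
Reached: S-61, F-71, P-27, and S-38 — 4 of the 6.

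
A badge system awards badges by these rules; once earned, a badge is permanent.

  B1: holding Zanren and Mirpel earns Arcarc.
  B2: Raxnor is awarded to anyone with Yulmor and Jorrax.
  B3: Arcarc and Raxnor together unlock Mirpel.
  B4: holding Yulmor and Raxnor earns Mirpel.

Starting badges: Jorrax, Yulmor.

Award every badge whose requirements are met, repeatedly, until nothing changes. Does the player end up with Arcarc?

Arcarc would need Zanren and Mirpel (B1), but Zanren is never earned.

No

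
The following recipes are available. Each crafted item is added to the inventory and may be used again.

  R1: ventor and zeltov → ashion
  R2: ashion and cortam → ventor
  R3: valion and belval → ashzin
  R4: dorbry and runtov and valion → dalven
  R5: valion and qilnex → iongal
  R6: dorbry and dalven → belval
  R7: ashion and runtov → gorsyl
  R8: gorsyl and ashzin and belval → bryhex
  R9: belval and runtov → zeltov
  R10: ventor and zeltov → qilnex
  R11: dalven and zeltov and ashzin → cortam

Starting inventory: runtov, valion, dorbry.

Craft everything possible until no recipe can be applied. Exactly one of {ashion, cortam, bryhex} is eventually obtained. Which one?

Using R4, dorbry, runtov, and valion make dalven.
Using R6, dorbry and dalven make belval.
Using R3, valion and belval make ashzin.
belval and runtov → zeltov (R9).
Using R11, dalven, zeltov, and ashzin make cortam.
ashion would need ventor and zeltov (R1), but ventor is never obtained. bryhex would need gorsyl, ashzin, and belval (R8), but gorsyl is never obtained.

cortam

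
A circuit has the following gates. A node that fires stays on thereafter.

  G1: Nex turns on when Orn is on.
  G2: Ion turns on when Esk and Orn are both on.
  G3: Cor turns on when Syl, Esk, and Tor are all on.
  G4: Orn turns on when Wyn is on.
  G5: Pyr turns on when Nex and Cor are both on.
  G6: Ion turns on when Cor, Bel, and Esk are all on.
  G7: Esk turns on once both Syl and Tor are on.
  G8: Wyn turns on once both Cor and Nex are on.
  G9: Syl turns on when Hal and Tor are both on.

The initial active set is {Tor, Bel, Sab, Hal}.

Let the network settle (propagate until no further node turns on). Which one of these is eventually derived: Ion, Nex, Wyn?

Hal and Tor are on, so Syl turns on (G9).
G7: Syl and Tor on → Esk on.
Syl, Esk, and Tor are on, so Cor turns on (G3).
G6: Cor, Bel, and Esk on → Ion on.
Nex would need Orn (G1), but Orn never turns on. Wyn would need Cor and Nex (G8), but Nex never turns on.

Ion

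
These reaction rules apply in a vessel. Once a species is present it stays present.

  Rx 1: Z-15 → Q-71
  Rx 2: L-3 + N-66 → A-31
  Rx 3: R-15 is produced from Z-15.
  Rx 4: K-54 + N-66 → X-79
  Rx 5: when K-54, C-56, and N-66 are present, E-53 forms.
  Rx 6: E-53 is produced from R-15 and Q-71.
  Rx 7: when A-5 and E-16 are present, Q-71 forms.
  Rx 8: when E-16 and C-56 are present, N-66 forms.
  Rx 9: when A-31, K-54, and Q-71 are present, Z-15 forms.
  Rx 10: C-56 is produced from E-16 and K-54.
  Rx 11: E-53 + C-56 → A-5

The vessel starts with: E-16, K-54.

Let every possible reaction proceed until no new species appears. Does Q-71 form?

E-16 and K-54 present → C-56 forms (Rx 10).
E-16 and C-56 present → N-66 forms (Rx 8).
K-54, C-56, and N-66 present → E-53 forms (Rx 5).
E-53 and C-56 present → A-5 forms (Rx 11).
A-5 and E-16 present → Q-71 forms (Rx 7).

Yes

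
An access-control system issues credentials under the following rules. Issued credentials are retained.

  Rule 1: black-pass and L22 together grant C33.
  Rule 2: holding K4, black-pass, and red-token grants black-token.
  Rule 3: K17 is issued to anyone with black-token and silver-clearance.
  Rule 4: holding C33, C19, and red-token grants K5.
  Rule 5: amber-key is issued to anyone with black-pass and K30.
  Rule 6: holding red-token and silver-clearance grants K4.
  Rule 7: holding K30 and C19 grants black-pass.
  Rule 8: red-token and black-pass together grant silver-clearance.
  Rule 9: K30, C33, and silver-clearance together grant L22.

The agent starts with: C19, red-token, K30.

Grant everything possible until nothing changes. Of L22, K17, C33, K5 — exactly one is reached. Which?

K17

Holding K30 and C19 grants black-pass (Rule 7).
Holding red-token and black-pass grants silver-clearance (Rule 8).
Holding red-token and silver-clearance grants K4 (Rule 6).
Holding K4, black-pass, and red-token grants black-token (Rule 2).
Holding black-token and silver-clearance grants K17 (Rule 3).
K5 would need C33, C19, and red-token (Rule 4), but C33 is never granted. L22 would need K30, C33, and silver-clearance (Rule 9), but C33 is never granted. C33 would need black-pass and L22 (Rule 1), but L22 is never granted.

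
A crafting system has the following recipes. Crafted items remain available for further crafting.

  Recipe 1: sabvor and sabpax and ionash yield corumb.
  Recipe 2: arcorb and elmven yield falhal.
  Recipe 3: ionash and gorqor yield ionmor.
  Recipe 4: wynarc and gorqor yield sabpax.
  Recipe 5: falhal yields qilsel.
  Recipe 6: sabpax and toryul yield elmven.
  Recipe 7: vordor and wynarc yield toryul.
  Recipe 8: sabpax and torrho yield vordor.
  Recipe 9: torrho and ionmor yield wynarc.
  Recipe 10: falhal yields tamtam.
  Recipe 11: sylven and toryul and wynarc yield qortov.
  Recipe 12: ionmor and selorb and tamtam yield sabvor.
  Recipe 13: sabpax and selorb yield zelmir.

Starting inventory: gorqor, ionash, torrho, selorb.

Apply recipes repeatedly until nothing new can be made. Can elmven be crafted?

Yes

ionash and gorqor → ionmor (Recipe 3).
Using Recipe 9, torrho and ionmor make wynarc.
wynarc and gorqor → sabpax (Recipe 4).
sabpax and torrho → vordor (Recipe 8).
vordor and wynarc → toryul (Recipe 7).
Using Recipe 6, sabpax and toryul make elmven.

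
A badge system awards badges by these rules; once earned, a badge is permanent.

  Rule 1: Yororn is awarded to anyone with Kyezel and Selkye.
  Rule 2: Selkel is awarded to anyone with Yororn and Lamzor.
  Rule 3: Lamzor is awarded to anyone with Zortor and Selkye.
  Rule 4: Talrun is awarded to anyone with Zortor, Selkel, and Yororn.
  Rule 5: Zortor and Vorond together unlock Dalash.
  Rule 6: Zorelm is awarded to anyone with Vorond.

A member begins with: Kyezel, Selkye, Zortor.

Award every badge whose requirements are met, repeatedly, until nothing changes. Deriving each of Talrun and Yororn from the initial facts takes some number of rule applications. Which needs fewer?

Yororn: With Kyezel and Selkye, Yororn is earned (Rule 1). [1 rule application]
Talrun: With Kyezel and Selkye, Yororn is earned (Rule 1). With Zortor and Selkye, Lamzor is earned (Rule 3). With Yororn and Lamzor, Selkel is earned (Rule 2). With Zortor, Selkel, and Yororn, Talrun is earned (Rule 4). [4 rule applications]
Yororn needs fewer.

Yororn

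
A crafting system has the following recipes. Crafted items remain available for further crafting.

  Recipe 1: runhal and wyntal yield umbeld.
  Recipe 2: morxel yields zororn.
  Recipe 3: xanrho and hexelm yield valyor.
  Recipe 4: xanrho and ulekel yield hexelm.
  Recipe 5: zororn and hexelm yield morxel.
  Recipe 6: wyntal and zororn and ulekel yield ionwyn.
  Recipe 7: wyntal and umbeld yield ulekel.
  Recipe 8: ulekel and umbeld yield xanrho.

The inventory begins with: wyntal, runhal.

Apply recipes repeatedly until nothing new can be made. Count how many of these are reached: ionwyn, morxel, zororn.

ionwyn would need wyntal, zororn, and ulekel (Recipe 6), but zororn is never obtained.
morxel would need zororn and hexelm (Recipe 5), but zororn is never obtained.
zororn would need morxel (Recipe 2), but morxel is never obtained.
None of the 3 are reached.

0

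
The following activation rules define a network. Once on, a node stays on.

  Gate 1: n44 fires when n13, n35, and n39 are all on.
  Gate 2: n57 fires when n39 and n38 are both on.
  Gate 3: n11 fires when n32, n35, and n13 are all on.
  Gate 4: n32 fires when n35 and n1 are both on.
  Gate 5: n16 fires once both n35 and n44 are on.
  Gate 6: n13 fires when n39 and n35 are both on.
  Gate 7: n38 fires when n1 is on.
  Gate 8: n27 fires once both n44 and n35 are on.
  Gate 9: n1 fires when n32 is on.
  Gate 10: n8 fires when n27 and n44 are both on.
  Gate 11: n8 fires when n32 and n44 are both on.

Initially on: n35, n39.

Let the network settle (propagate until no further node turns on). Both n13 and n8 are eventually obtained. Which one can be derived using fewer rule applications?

n13

n13: n39 and n35 are on, so n13 fires (Gate 6). [1 rule application]
n8: Gate 6: n39 and n35 on → n13 on. Gate 1: n13, n35, and n39 on → n44 on. n44 and n35 are on, so n27 fires (Gate 8). n27 and n44 are on, so n8 fires (Gate 10). [4 rule applications]
n13 needs fewer.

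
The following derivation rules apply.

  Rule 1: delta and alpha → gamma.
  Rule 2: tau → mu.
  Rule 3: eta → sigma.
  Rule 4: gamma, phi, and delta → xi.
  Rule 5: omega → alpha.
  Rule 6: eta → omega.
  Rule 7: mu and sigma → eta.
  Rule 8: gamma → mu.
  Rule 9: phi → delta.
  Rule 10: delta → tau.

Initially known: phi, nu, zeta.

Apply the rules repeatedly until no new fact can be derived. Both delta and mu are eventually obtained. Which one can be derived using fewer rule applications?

delta

delta: From phi, Rule 9 gives delta. [1 rule application]
mu: phi holds, so delta follows (Rule 9). From delta, Rule 10 gives tau. tau holds, so mu follows (Rule 2). [3 rule applications]
delta needs fewer.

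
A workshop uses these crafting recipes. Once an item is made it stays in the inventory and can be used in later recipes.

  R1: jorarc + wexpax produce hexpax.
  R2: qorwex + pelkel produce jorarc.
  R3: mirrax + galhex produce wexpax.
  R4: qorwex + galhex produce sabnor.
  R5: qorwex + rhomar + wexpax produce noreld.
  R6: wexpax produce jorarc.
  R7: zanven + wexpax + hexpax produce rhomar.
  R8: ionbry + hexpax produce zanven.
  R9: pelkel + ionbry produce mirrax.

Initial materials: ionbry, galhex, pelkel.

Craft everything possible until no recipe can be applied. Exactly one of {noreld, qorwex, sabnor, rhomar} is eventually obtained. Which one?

pelkel + ionbry → mirrax (R9).
mirrax + galhex → wexpax (R3).
wexpax → jorarc (R6).
Using R1, jorarc and wexpax make hexpax.
Using R8, ionbry and hexpax make zanven.
Using R7, zanven, wexpax, and hexpax make rhomar.
noreld would need qorwex, rhomar, and wexpax (R5), but qorwex is never obtained. sabnor would need qorwex and galhex (R4), but qorwex is never obtained. No rule produces qorwex, and it is not given.

rhomar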